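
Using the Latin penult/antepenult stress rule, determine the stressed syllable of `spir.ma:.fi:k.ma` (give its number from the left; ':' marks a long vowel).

Classical Latin: stress the penult if heavy (long vowel or closed), else the antepenult.
Weights: 2 ma: H, 3 fi:k H, 4 ma L.
The penult (syllable 3, fi:k) is heavy, so it takes stress.
Stress on syllable 3: spir.ma:.ˈfi:k.ma.

3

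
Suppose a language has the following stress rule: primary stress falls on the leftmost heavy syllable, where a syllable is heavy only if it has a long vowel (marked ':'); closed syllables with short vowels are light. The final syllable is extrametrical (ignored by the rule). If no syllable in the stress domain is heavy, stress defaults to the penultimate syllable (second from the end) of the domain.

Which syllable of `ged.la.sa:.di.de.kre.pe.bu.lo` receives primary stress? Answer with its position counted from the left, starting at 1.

The final syllable (9, lo) is extrametrical; the stress domain is syllables 1–8.
Weights: 1 ged L, 2 la L, 3 sa: H, 4 di L, 5 de L, 6 kre L, 7 pe L, 8 bu L.
Heavy syllables in the domain: 3. The leftmost is syllable 3 (sa:).
Primary stress: syllable 3 → ged.la.ˈsa:.di.de.kre.pe.bu.lo.

3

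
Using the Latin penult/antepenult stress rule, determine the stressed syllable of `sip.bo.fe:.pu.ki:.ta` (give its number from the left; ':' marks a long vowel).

Classical Latin: stress the penult if heavy (long vowel or closed), else the antepenult.
Weights: 4 pu L, 5 ki: H, 6 ta L.
The penult (syllable 5, ki:) is heavy, so it takes stress.
Stress on syllable 5: sip.bo.fe:.pu.ˈki:.ta.

5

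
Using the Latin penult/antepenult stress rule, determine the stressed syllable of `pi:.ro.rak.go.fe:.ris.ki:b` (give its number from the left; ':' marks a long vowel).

6

Classical Latin: stress the penult if heavy (long vowel or closed), else the antepenult.
Weights: 5 fe: H, 6 ris H, 7 ki:b H.
The penult (syllable 6, ris) is heavy, so it takes stress.
Stress on syllable 6: pi:.ro.rak.go.fe:.ˈris.ki:b.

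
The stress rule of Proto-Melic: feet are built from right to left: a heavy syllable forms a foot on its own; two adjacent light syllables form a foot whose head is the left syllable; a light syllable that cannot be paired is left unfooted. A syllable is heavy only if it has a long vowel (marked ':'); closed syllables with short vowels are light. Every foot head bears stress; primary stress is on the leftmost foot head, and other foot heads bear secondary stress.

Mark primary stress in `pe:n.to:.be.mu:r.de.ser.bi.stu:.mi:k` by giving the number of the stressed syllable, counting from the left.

1

Weights: 1 pe:n H, 2 to: H, 3 be L, 4 mu:r H, 5 de L, 6 ser L, 7 bi L, 8 stu: H, 9 mi:k H.
Parse right to left (heavy = foot alone; LL = one foot; stranded L unfooted): (ˈpe:n) (ˈto:) be (ˈmu:r) de (ˈser.bi) (ˈstu:) (ˈmi:k).
Foot heads: 1, 2, 4, 6, 8, 9.
Primary stress on the leftmost head = syllable 1.
Primary stress: syllable 1 → ˈpe:n.to:.be.mu:r.de.ser.bi.stu:.mi:k.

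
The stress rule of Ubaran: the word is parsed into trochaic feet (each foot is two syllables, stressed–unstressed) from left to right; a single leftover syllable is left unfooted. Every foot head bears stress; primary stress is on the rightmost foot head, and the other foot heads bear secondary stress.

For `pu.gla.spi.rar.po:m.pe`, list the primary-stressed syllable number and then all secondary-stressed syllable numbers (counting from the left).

primary 5, secondary 1, 3

Parse left to right into trochaic (ˈσσ) feet: (ˈpu.gla) (ˈspi.rar) (ˈpo:m.pe).
Foot heads (stressed positions): 1, 3, 5.
End Rule Rightmost: primary stress on the rightmost head = syllable 5.
Secondary stress on 1, 3: ˌpu.gla.ˌspi.rar.ˈpo:m.pe.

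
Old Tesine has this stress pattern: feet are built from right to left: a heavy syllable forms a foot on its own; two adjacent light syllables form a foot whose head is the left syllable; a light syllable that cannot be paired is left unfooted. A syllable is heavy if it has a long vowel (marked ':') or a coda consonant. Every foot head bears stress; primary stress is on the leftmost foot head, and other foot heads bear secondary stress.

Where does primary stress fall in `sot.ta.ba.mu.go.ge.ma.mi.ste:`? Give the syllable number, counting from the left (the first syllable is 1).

Weights: 1 sot H, 2 ta L, 3 ba L, 4 mu L, 5 go L, 6 ge L, 7 ma L, 8 mi L, 9 ste: H.
Parse right to left (heavy = foot alone; LL = one foot; stranded L unfooted): (ˈsot) ta (ˈba.mu) (ˈgo.ge) (ˈma.mi) (ˈste:).
Foot heads: 1, 3, 5, 7, 9.
Primary stress on the leftmost head = syllable 1.
Primary stress: syllable 1 → ˈsot.ta.ba.mu.go.ge.ma.mi.ste:.

1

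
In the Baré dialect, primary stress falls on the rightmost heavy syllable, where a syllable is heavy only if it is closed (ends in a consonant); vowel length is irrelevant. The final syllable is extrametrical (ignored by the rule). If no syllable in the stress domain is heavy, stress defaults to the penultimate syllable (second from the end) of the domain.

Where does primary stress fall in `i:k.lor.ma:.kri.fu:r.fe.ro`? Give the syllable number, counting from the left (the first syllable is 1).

5

The final syllable (7, ro) is extrametrical; the stress domain is syllables 1–6.
Weights: 1 i:k H, 2 lor H, 3 ma: L, 4 kri L, 5 fu:r H, 6 fe L.
Heavy syllables in the domain: 1, 2, 5. The rightmost is syllable 5 (fu:r).
Primary stress: syllable 5 → i:k.lor.ma:.kri.ˈfu:r.fe.ro.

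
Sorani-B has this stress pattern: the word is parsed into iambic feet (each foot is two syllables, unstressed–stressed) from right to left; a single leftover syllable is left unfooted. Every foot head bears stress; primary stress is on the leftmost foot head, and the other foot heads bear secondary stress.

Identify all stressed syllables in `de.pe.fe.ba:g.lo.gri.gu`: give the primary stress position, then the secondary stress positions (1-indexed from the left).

primary 3, secondary 5, 7

Parse right to left into iambic (σˈσ) feet: de (pe.ˈfe) (ba:g.ˈlo) (gri.ˈgu). Syllable 1 is left unfooted.
Foot heads (stressed positions): 3, 5, 7.
End Rule Leftmost: primary stress on the leftmost head = syllable 3.
Secondary stress on 5, 7: de.pe.ˈfe.ba:g.ˌlo.gri.ˌgu.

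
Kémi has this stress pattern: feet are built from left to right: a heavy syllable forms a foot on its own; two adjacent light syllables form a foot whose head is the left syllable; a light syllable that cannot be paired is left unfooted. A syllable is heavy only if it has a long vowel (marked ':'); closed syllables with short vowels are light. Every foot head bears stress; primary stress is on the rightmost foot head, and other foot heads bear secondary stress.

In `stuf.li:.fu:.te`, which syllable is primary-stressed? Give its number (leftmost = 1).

3

Weights: 1 stuf L, 2 li: H, 3 fu: H, 4 te L.
Parse left to right (heavy = foot alone; LL = one foot; stranded L unfooted): stuf (ˈli:) (ˈfu:) te.
Foot heads: 2, 3.
Primary stress on the rightmost head = syllable 3.
Primary stress: syllable 3 → stuf.li:.ˈfu:.te.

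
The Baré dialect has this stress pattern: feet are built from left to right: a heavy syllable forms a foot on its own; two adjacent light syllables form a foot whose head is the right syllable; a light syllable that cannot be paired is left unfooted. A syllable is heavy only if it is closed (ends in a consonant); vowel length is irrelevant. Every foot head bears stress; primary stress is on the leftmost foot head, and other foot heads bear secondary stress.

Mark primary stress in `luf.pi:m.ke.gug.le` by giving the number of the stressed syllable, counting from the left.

Weights: 1 luf H, 2 pi:m H, 3 ke L, 4 gug H, 5 le L.
Parse left to right (heavy = foot alone; LL = one foot; stranded L unfooted): (ˈluf) (ˈpi:m) ke (ˈgug) le.
Foot heads: 1, 2, 4.
Primary stress on the leftmost head = syllable 1.
Primary stress: syllable 1 → ˈluf.pi:m.ke.gug.le.

1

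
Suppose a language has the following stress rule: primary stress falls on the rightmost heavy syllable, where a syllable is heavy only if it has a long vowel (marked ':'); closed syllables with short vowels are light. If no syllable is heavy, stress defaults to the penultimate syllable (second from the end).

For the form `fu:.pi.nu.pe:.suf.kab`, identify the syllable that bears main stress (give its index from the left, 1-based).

4

Weights: 1 fu: H, 2 pi L, 3 nu L, 4 pe: H, 5 suf L, 6 kab L.
Heavy syllables in the domain: 1, 4. The rightmost is syllable 4 (pe:).
Primary stress: syllable 4 → fu:.pi.nu.ˈpe:.suf.kab.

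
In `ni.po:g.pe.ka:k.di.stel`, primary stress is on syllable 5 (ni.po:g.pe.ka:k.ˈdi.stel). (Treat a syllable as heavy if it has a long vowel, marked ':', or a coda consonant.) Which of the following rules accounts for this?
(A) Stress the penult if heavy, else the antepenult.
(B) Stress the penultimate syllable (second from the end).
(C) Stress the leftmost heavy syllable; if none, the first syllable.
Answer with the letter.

Rule A → syllable 4 (observed: 5).
Rule B → syllable 5 ✓.
Rule C → syllable 2 (observed: 5).

B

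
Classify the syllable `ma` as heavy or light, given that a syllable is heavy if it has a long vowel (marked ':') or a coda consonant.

`ma`: short vowel, open (no coda). Short vowel, open → light.

light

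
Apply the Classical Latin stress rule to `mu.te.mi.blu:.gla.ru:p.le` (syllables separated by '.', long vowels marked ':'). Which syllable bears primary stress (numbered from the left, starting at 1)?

Classical Latin: stress the penult if heavy (long vowel or closed), else the antepenult.
Weights: 5 gla L, 6 ru:p H, 7 le L.
The penult (syllable 6, ru:p) is heavy, so it takes stress.
Stress on syllable 6: mu.te.mi.blu:.gla.ˈru:p.le.

6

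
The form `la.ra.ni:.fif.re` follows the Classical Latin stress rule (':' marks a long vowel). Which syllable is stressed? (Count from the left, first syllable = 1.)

4

Classical Latin: stress the penult if heavy (long vowel or closed), else the antepenult.
Weights: 3 ni: H, 4 fif H, 5 re L.
The penult (syllable 4, fif) is heavy, so it takes stress.
Stress on syllable 4: la.ra.ni:.ˈfif.re.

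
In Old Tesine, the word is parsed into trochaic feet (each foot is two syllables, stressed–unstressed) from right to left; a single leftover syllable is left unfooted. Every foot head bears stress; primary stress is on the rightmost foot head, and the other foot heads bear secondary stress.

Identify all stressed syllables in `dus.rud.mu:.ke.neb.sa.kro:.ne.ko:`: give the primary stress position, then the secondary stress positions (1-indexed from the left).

primary 8, secondary 2, 4, 6

Parse right to left into trochaic (ˈσσ) feet: dus (ˈrud.mu:) (ˈke.neb) (ˈsa.kro:) (ˈne.ko:). Syllable 1 is left unfooted.
Foot heads (stressed positions): 2, 4, 6, 8.
End Rule Rightmost: primary stress on the rightmost head = syllable 8.
Secondary stress on 2, 4, 6: dus.ˌrud.mu:.ˌke.neb.ˌsa.kro:.ˈne.ko:.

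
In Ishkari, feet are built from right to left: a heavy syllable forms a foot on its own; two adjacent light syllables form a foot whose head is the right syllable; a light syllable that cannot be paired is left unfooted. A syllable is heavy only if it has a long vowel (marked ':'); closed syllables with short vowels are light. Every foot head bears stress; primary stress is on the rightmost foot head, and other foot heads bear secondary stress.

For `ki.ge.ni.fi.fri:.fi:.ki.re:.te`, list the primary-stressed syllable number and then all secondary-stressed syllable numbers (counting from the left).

primary 8, secondary 2, 4, 5, 6

Weights: 1 ki L, 2 ge L, 3 ni L, 4 fi L, 5 fri: H, 6 fi: H, 7 ki L, 8 re: H, 9 te L.
Parse right to left (heavy = foot alone; LL = one foot; stranded L unfooted): (ki.ˈge) (ni.ˈfi) (ˈfri:) (ˈfi:) ki (ˈre:) te.
Foot heads: 2, 4, 5, 6, 8.
Primary stress on the rightmost head = syllable 8.
Secondary stress on 2, 4, 5, 6: ki.ˌge.ni.ˌfi.ˌfri:.ˌfi:.ki.ˈre:.te.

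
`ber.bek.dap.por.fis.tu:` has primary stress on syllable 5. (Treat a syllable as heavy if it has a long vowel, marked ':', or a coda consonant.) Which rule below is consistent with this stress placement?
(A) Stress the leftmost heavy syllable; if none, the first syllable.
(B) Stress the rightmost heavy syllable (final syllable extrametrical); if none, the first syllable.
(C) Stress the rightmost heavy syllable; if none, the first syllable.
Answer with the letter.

B

Rule A → syllable 1 (observed: 5).
Rule B → syllable 5 ✓.
Rule C → syllable 6 (observed: 5).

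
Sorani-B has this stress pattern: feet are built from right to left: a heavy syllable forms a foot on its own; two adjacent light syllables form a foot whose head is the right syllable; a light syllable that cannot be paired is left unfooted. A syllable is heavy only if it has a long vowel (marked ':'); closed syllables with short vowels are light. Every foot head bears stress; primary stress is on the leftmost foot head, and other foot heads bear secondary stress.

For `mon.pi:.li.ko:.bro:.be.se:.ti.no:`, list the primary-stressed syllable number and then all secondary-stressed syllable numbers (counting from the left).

primary 2, secondary 4, 5, 7, 9

Weights: 1 mon L, 2 pi: H, 3 li L, 4 ko: H, 5 bro: H, 6 be L, 7 se: H, 8 ti L, 9 no: H.
Parse right to left (heavy = foot alone; LL = one foot; stranded L unfooted): mon (ˈpi:) li (ˈko:) (ˈbro:) be (ˈse:) ti (ˈno:).
Foot heads: 2, 4, 5, 7, 9.
Primary stress on the leftmost head = syllable 2.
Secondary stress on 4, 5, 7, 9: mon.ˈpi:.li.ˌko:.ˌbro:.be.ˌse:.ti.ˌno:.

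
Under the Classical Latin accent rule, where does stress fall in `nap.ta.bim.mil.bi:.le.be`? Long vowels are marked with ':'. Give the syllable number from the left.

5

Classical Latin: stress the penult if heavy (long vowel or closed), else the antepenult.
Weights: 5 bi: H, 6 le L, 7 be L.
The penult (syllable 6, le) is light, so stress falls on the antepenult (syllable 5, bi:).
Stress on syllable 5: nap.ta.bim.mil.ˈbi:.le.be.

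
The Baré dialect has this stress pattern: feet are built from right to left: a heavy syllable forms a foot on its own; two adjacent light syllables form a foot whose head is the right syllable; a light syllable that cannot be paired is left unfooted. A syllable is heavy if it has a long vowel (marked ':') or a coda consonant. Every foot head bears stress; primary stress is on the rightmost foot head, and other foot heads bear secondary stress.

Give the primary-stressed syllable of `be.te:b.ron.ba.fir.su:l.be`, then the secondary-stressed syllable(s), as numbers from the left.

primary 6, secondary 2, 3, 5

Weights: 1 be L, 2 te:b H, 3 ron H, 4 ba L, 5 fir H, 6 su:l H, 7 be L.
Parse right to left (heavy = foot alone; LL = one foot; stranded L unfooted): be (ˈte:b) (ˈron) ba (ˈfir) (ˈsu:l) be.
Foot heads: 2, 3, 5, 6.
Primary stress on the rightmost head = syllable 6.
Secondary stress on 2, 3, 5: be.ˌte:b.ˌron.ba.ˌfir.ˈsu:l.be.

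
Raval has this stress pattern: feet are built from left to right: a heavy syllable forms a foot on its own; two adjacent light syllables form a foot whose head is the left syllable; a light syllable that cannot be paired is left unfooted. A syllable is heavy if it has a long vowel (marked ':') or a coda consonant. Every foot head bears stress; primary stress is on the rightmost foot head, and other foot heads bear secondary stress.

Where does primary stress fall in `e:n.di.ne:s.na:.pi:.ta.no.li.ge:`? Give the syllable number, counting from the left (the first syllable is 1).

9

Weights: 1 e:n H, 2 di L, 3 ne:s H, 4 na: H, 5 pi: H, 6 ta L, 7 no L, 8 li L, 9 ge: H.
Parse left to right (heavy = foot alone; LL = one foot; stranded L unfooted): (ˈe:n) di (ˈne:s) (ˈna:) (ˈpi:) (ˈta.no) li (ˈge:).
Foot heads: 1, 3, 4, 5, 6, 9.
Primary stress on the rightmost head = syllable 9.
Primary stress: syllable 9 → e:n.di.ne:s.na:.pi:.ta.no.li.ˈge:.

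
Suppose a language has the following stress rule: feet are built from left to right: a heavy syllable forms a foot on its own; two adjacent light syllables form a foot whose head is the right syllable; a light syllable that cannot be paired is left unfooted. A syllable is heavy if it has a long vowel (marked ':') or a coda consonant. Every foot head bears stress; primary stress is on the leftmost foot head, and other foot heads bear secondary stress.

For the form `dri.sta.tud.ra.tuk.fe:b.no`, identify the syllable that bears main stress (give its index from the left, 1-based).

2

Weights: 1 dri L, 2 sta L, 3 tud H, 4 ra L, 5 tuk H, 6 fe:b H, 7 no L.
Parse left to right (heavy = foot alone; LL = one foot; stranded L unfooted): (dri.ˈsta) (ˈtud) ra (ˈtuk) (ˈfe:b) no.
Foot heads: 2, 3, 5, 6.
Primary stress on the leftmost head = syllable 2.
Primary stress: syllable 2 → dri.ˈsta.tud.ra.tuk.fe:b.no.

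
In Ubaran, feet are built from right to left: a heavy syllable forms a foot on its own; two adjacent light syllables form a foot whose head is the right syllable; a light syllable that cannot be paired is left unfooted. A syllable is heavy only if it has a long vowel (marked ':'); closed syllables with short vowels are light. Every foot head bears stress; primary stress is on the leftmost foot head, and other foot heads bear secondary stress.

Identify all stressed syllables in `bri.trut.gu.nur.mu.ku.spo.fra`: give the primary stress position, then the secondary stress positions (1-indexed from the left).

Weights: 1 bri L, 2 trut L, 3 gu L, 4 nur L, 5 mu L, 6 ku L, 7 spo L, 8 fra L.
Parse right to left (heavy = foot alone; LL = one foot; stranded L unfooted): (bri.ˈtrut) (gu.ˈnur) (mu.ˈku) (spo.ˈfra).
Foot heads: 2, 4, 6, 8.
Primary stress on the leftmost head = syllable 2.
Secondary stress on 4, 6, 8: bri.ˈtrut.gu.ˌnur.mu.ˌku.spo.ˌfra.

primary 2, secondary 4, 6, 8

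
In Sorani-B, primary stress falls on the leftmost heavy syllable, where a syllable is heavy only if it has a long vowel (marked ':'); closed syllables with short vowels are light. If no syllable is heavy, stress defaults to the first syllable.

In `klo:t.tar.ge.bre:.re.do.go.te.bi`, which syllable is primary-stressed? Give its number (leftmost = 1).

Weights: 1 klo:t H, 2 tar L, 3 ge L, 4 bre: H, 5 re L, 6 do L, 7 go L, 8 te L, 9 bi L.
Heavy syllables in the domain: 1, 4. The leftmost is syllable 1 (klo:t).
Primary stress: syllable 1 → ˈklo:t.tar.ge.bre:.re.do.go.te.bi.

1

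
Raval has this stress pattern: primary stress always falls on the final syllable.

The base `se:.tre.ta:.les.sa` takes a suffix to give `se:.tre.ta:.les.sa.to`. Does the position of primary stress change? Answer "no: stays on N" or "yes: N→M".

yes: 5→6

Base `se:.tre.ta:.les.sa` (5 syllables):
  The word has 5 syllables; the final syllable is syllable 5 (sa).
  → primary stress on syllable 5.
Suffixed `se:.tre.ta:.les.sa.to` (6 syllables):
  The word has 6 syllables; the final syllable is syllable 6 (to).
  → primary stress on syllable 6.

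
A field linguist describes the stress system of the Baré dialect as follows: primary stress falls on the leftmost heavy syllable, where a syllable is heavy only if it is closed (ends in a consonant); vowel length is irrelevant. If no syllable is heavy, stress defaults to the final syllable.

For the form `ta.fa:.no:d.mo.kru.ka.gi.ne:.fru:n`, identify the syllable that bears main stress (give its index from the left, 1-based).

Weights: 1 ta L, 2 fa: L, 3 no:d H, 4 mo L, 5 kru L, 6 ka L, 7 gi L, 8 ne: L, 9 fru:n H.
Heavy syllables in the domain: 3, 9. The leftmost is syllable 3 (no:d).
Primary stress: syllable 3 → ta.fa:.ˈno:d.mo.kru.ka.gi.ne:.fru:n.

3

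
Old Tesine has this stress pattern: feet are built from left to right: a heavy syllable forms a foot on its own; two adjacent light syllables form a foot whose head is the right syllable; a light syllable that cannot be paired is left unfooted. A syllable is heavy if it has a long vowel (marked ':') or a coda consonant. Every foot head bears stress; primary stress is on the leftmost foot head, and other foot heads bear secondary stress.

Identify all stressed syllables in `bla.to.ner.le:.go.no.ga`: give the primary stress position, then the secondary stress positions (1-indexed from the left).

primary 2, secondary 3, 4, 6

Weights: 1 bla L, 2 to L, 3 ner H, 4 le: H, 5 go L, 6 no L, 7 ga L.
Parse left to right (heavy = foot alone; LL = one foot; stranded L unfooted): (bla.ˈto) (ˈner) (ˈle:) (go.ˈno) ga.
Foot heads: 2, 3, 4, 6.
Primary stress on the leftmost head = syllable 2.
Secondary stress on 3, 4, 6: bla.ˈto.ˌner.ˌle:.go.ˌno.ga.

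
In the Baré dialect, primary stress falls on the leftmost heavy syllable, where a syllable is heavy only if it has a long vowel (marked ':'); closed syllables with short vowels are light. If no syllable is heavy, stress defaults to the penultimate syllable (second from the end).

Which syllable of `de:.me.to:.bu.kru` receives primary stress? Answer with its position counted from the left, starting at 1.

1

Weights: 1 de: H, 2 me L, 3 to: H, 4 bu L, 5 kru L.
Heavy syllables in the domain: 1, 3. The leftmost is syllable 1 (de:).
Primary stress: syllable 1 → ˈde:.me.to:.bu.kru.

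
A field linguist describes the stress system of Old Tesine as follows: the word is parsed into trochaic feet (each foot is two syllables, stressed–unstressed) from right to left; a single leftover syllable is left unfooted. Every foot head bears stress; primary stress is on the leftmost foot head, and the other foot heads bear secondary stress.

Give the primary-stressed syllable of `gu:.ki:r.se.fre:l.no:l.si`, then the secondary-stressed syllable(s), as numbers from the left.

Parse right to left into trochaic (ˈσσ) feet: (ˈgu:.ki:r) (ˈse.fre:l) (ˈno:l.si).
Foot heads (stressed positions): 1, 3, 5.
End Rule Leftmost: primary stress on the leftmost head = syllable 1.
Secondary stress on 3, 5: ˈgu:.ki:r.ˌse.fre:l.ˌno:l.si.

primary 1, secondary 3, 5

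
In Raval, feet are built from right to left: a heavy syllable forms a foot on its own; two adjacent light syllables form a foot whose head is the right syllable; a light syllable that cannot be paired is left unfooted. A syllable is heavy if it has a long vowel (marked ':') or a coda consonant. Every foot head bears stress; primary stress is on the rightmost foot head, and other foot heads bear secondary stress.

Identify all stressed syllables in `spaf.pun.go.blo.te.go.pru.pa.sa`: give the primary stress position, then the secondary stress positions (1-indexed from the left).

Weights: 1 spaf H, 2 pun H, 3 go L, 4 blo L, 5 te L, 6 go L, 7 pru L, 8 pa L, 9 sa L.
Parse right to left (heavy = foot alone; LL = one foot; stranded L unfooted): (ˈspaf) (ˈpun) go (blo.ˈte) (go.ˈpru) (pa.ˈsa).
Foot heads: 1, 2, 5, 7, 9.
Primary stress on the rightmost head = syllable 9.
Secondary stress on 1, 2, 5, 7: ˌspaf.ˌpun.go.blo.ˌte.go.ˌpru.pa.ˈsa.

primary 9, secondary 1, 2, 5, 7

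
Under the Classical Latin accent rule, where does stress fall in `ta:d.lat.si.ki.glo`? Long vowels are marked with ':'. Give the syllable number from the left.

Classical Latin: stress the penult if heavy (long vowel or closed), else the antepenult.
Weights: 3 si L, 4 ki L, 5 glo L.
The penult (syllable 4, ki) is light, so stress falls on the antepenult (syllable 3, si).
Stress on syllable 3: ta:d.lat.ˈsi.ki.glo.

3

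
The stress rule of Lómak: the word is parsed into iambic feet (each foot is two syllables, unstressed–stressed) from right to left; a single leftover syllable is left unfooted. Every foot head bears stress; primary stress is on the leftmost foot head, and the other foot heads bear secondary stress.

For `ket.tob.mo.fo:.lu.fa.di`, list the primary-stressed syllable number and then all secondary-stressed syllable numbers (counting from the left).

primary 3, secondary 5, 7

Parse right to left into iambic (σˈσ) feet: ket (tob.ˈmo) (fo:.ˈlu) (fa.ˈdi). Syllable 1 is left unfooted.
Foot heads (stressed positions): 3, 5, 7.
End Rule Leftmost: primary stress on the leftmost head = syllable 3.
Secondary stress on 5, 7: ket.tob.ˈmo.fo:.ˌlu.fa.ˌdi.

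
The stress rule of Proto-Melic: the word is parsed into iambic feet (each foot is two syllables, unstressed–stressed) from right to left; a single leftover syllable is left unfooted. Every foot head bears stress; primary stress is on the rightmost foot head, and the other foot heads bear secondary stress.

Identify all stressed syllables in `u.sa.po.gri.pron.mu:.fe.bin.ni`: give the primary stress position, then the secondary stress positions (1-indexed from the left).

primary 9, secondary 3, 5, 7

Parse right to left into iambic (σˈσ) feet: u (sa.ˈpo) (gri.ˈpron) (mu:.ˈfe) (bin.ˈni). Syllable 1 is left unfooted.
Foot heads (stressed positions): 3, 5, 7, 9.
End Rule Rightmost: primary stress on the rightmost head = syllable 9.
Secondary stress on 3, 5, 7: u.sa.ˌpo.gri.ˌpron.mu:.ˌfe.bin.ˈni.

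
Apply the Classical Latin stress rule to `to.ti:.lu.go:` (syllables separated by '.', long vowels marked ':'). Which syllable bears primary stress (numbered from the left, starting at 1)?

Classical Latin: stress the penult if heavy (long vowel or closed), else the antepenult.
Weights: 2 ti: H, 3 lu L, 4 go: H.
The penult (syllable 3, lu) is light, so stress falls on the antepenult (syllable 2, ti:).
Stress on syllable 2: to.ˈti:.lu.go:.

2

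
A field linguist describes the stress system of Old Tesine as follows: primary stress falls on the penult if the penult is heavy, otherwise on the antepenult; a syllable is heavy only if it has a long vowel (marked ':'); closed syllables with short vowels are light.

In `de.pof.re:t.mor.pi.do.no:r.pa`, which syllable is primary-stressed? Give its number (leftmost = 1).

Weights: 6 do L, 7 no:r H, 8 pa L.
The penult (syllable 7, no:r) is heavy, so it takes stress.
Primary stress: syllable 7 → de.pof.re:t.mor.pi.do.ˈno:r.pa.

7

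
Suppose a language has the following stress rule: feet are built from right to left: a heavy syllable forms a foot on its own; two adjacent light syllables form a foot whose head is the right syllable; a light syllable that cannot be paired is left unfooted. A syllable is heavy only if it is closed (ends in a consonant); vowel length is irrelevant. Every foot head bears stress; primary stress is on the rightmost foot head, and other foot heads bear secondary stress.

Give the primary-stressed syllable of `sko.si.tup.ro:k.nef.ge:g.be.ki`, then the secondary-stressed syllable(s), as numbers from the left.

Weights: 1 sko L, 2 si L, 3 tup H, 4 ro:k H, 5 nef H, 6 ge:g H, 7 be L, 8 ki L.
Parse right to left (heavy = foot alone; LL = one foot; stranded L unfooted): (sko.ˈsi) (ˈtup) (ˈro:k) (ˈnef) (ˈge:g) (be.ˈki).
Foot heads: 2, 3, 4, 5, 6, 8.
Primary stress on the rightmost head = syllable 8.
Secondary stress on 2, 3, 4, 5, 6: sko.ˌsi.ˌtup.ˌro:k.ˌnef.ˌge:g.be.ˈki.

primary 8, secondary 2, 3, 4, 5, 6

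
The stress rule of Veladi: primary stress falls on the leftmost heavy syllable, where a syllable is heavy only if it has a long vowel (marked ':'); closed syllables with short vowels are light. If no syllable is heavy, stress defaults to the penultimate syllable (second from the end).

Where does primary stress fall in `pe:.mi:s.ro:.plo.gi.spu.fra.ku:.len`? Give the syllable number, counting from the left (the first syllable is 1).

1

Weights: 1 pe: H, 2 mi:s H, 3 ro: H, 4 plo L, 5 gi L, 6 spu L, 7 fra L, 8 ku: H, 9 len L.
Heavy syllables in the domain: 1, 2, 3, 8. The leftmost is syllable 1 (pe:).
Primary stress: syllable 1 → ˈpe:.mi:s.ro:.plo.gi.spu.fra.ku:.len.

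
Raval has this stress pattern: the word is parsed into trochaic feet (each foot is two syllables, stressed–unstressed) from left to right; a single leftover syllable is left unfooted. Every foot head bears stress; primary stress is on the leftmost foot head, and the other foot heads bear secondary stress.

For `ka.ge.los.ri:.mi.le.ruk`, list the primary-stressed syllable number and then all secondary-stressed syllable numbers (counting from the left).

primary 1, secondary 3, 5

Parse left to right into trochaic (ˈσσ) feet: (ˈka.ge) (ˈlos.ri:) (ˈmi.le) ruk. Syllable 7 is left unfooted.
Foot heads (stressed positions): 1, 3, 5.
End Rule Leftmost: primary stress on the leftmost head = syllable 1.
Secondary stress on 3, 5: ˈka.ge.ˌlos.ri:.ˌmi.le.ruk.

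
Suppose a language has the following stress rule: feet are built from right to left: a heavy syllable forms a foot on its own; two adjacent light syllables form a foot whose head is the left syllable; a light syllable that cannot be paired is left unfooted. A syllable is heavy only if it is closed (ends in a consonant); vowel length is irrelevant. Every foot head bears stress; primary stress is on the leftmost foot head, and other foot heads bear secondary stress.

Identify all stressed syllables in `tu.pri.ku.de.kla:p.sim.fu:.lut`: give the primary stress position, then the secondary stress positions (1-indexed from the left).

Weights: 1 tu L, 2 pri L, 3 ku L, 4 de L, 5 kla:p H, 6 sim H, 7 fu: L, 8 lut H.
Parse right to left (heavy = foot alone; LL = one foot; stranded L unfooted): (ˈtu.pri) (ˈku.de) (ˈkla:p) (ˈsim) fu: (ˈlut).
Foot heads: 1, 3, 5, 6, 8.
Primary stress on the leftmost head = syllable 1.
Secondary stress on 3, 5, 6, 8: ˈtu.pri.ˌku.de.ˌkla:p.ˌsim.fu:.ˌlut.

primary 1, secondary 3, 5, 6, 8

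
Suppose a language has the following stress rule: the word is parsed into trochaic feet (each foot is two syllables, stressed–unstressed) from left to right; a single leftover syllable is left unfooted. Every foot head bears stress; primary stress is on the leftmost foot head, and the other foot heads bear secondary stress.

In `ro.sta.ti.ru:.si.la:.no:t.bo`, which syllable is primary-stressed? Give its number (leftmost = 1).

1

Parse left to right into trochaic (ˈσσ) feet: (ˈro.sta) (ˈti.ru:) (ˈsi.la:) (ˈno:t.bo).
Foot heads (stressed positions): 1, 3, 5, 7.
End Rule Leftmost: primary stress on the leftmost head = syllable 1.
Primary stress: syllable 1 → ˈro.sta.ti.ru:.si.la:.no:t.bo.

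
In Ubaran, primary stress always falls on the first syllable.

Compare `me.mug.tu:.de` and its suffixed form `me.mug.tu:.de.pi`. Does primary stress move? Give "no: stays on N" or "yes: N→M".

no: stays on 1

Base `me.mug.tu:.de` (4 syllables):
  The word has 4 syllables; the first syllable is syllable 1 (me).
  → primary stress on syllable 1.
Suffixed `me.mug.tu:.de.pi` (5 syllables):
  The word has 5 syllables; the first syllable is syllable 1 (me).
  → primary stress on syllable 1.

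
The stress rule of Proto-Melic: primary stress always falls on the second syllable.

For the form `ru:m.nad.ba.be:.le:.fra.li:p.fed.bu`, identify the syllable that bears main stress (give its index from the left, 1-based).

The word has 9 syllables; the second syllable is syllable 2 (nad).
Primary stress: syllable 2 → ru:m.ˈnad.ba.be:.le:.fra.li:p.fed.bu.

2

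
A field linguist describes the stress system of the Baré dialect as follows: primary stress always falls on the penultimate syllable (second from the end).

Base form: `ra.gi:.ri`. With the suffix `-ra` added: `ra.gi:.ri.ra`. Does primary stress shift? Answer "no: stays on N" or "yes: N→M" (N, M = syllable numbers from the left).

Base `ra.gi:.ri` (3 syllables):
  The word has 3 syllables; the penultimate syllable (second from the end) is syllable 2 (gi:).
  → primary stress on syllable 2.
Suffixed `ra.gi:.ri.ra` (4 syllables):
  The word has 4 syllables; the penultimate syllable (second from the end) is syllable 3 (ri).
  → primary stress on syllable 3.

yes: 2→3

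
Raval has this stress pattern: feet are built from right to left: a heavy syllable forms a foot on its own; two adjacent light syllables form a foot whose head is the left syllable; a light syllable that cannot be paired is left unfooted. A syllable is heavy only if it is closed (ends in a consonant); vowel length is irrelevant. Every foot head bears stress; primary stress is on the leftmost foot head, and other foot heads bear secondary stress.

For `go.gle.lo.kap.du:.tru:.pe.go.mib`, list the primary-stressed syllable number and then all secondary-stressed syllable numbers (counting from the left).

primary 2, secondary 4, 5, 7, 9

Weights: 1 go L, 2 gle L, 3 lo L, 4 kap H, 5 du: L, 6 tru: L, 7 pe L, 8 go L, 9 mib H.
Parse right to left (heavy = foot alone; LL = one foot; stranded L unfooted): go (ˈgle.lo) (ˈkap) (ˈdu:.tru:) (ˈpe.go) (ˈmib).
Foot heads: 2, 4, 5, 7, 9.
Primary stress on the leftmost head = syllable 2.
Secondary stress on 4, 5, 7, 9: go.ˈgle.lo.ˌkap.ˌdu:.tru:.ˌpe.go.ˌmib.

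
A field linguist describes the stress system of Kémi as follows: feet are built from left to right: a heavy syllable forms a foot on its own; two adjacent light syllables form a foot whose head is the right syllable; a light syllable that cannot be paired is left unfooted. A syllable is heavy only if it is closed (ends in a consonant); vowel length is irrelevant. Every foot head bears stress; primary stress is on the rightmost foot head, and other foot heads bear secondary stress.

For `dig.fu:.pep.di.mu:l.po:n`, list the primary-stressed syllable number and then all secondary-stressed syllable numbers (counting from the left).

Weights: 1 dig H, 2 fu: L, 3 pep H, 4 di L, 5 mu:l H, 6 po:n H.
Parse left to right (heavy = foot alone; LL = one foot; stranded L unfooted): (ˈdig) fu: (ˈpep) di (ˈmu:l) (ˈpo:n).
Foot heads: 1, 3, 5, 6.
Primary stress on the rightmost head = syllable 6.
Secondary stress on 1, 3, 5: ˌdig.fu:.ˌpep.di.ˌmu:l.ˈpo:n.

primary 6, secondary 1, 3, 5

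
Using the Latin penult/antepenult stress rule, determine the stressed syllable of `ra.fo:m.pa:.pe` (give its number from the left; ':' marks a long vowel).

Classical Latin: stress the penult if heavy (long vowel or closed), else the antepenult.
Weights: 2 fo:m H, 3 pa: H, 4 pe L.
The penult (syllable 3, pa:) is heavy, so it takes stress.
Stress on syllable 3: ra.fo:m.ˈpa:.pe.

3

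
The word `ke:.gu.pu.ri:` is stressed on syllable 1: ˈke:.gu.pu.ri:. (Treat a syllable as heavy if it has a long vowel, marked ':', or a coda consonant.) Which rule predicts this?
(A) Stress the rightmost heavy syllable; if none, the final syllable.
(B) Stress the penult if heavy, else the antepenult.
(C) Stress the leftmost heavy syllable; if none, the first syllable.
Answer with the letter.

Rule A → syllable 4 (observed: 1).
Rule B → syllable 2 (observed: 1).
Rule C → syllable 1 ✓.

C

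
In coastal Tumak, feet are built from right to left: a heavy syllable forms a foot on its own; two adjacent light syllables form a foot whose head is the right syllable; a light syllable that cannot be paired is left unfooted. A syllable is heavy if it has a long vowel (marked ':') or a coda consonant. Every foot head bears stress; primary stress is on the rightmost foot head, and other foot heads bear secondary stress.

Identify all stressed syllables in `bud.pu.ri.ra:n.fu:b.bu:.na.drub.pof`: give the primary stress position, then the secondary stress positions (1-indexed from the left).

Weights: 1 bud H, 2 pu L, 3 ri L, 4 ra:n H, 5 fu:b H, 6 bu: H, 7 na L, 8 drub H, 9 pof H.
Parse right to left (heavy = foot alone; LL = one foot; stranded L unfooted): (ˈbud) (pu.ˈri) (ˈra:n) (ˈfu:b) (ˈbu:) na (ˈdrub) (ˈpof).
Foot heads: 1, 3, 4, 5, 6, 8, 9.
Primary stress on the rightmost head = syllable 9.
Secondary stress on 1, 3, 4, 5, 6, 8: ˌbud.pu.ˌri.ˌra:n.ˌfu:b.ˌbu:.na.ˌdrub.ˈpof.

primary 9, secondary 1, 3, 4, 5, 6, 8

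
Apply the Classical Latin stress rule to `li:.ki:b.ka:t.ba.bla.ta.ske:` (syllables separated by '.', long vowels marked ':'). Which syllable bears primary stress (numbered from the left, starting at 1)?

Classical Latin: stress the penult if heavy (long vowel or closed), else the antepenult.
Weights: 5 bla L, 6 ta L, 7 ske: H.
The penult (syllable 6, ta) is light, so stress falls on the antepenult (syllable 5, bla).
Stress on syllable 5: li:.ki:b.ka:t.ba.ˈbla.ta.ske:.

5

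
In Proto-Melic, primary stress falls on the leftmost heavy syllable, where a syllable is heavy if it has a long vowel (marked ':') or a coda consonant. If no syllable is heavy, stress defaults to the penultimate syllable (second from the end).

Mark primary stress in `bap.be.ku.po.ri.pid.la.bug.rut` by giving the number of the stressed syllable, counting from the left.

1

Weights: 1 bap H, 2 be L, 3 ku L, 4 po L, 5 ri L, 6 pid H, 7 la L, 8 bug H, 9 rut H.
Heavy syllables in the domain: 1, 6, 8, 9. The leftmost is syllable 1 (bap).
Primary stress: syllable 1 → ˈbap.be.ku.po.ri.pid.la.bug.rut.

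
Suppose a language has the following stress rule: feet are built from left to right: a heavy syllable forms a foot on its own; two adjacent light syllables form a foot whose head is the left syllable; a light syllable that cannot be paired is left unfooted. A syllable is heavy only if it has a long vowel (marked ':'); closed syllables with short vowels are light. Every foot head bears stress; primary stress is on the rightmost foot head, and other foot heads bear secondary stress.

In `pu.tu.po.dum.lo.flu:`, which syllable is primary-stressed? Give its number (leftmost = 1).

Weights: 1 pu L, 2 tu L, 3 po L, 4 dum L, 5 lo L, 6 flu: H.
Parse left to right (heavy = foot alone; LL = one foot; stranded L unfooted): (ˈpu.tu) (ˈpo.dum) lo (ˈflu:).
Foot heads: 1, 3, 6.
Primary stress on the rightmost head = syllable 6.
Primary stress: syllable 6 → pu.tu.po.dum.lo.ˈflu:.

6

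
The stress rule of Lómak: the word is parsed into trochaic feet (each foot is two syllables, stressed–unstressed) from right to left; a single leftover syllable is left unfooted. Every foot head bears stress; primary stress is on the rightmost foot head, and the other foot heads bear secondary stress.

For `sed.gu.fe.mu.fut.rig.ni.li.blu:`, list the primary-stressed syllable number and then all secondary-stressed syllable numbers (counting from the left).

primary 8, secondary 2, 4, 6

Parse right to left into trochaic (ˈσσ) feet: sed (ˈgu.fe) (ˈmu.fut) (ˈrig.ni) (ˈli.blu:). Syllable 1 is left unfooted.
Foot heads (stressed positions): 2, 4, 6, 8.
End Rule Rightmost: primary stress on the rightmost head = syllable 8.
Secondary stress on 2, 4, 6: sed.ˌgu.fe.ˌmu.fut.ˌrig.ni.ˈli.blu:.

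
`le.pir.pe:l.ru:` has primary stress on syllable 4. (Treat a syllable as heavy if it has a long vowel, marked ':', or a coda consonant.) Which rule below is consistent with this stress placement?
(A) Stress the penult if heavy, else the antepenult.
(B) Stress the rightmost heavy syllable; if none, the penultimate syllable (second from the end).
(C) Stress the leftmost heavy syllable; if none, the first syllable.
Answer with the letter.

Rule A → syllable 3 (observed: 4).
Rule B → syllable 4 ✓.
Rule C → syllable 2 (observed: 4).

B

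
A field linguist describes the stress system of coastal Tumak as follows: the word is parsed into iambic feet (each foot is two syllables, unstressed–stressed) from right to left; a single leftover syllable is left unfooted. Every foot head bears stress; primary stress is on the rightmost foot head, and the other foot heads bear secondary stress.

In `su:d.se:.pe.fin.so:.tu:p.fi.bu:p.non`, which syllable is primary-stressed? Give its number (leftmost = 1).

Parse right to left into iambic (σˈσ) feet: su:d (se:.ˈpe) (fin.ˈso:) (tu:p.ˈfi) (bu:p.ˈnon). Syllable 1 is left unfooted.
Foot heads (stressed positions): 3, 5, 7, 9.
End Rule Rightmost: primary stress on the rightmost head = syllable 9.
Primary stress: syllable 9 → su:d.se:.pe.fin.so:.tu:p.fi.bu:p.ˈnon.

9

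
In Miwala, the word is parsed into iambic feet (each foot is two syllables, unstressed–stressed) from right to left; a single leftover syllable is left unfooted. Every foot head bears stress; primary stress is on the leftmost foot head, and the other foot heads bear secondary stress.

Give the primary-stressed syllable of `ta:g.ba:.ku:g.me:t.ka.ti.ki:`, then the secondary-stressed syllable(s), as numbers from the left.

primary 3, secondary 5, 7

Parse right to left into iambic (σˈσ) feet: ta:g (ba:.ˈku:g) (me:t.ˈka) (ti.ˈki:). Syllable 1 is left unfooted.
Foot heads (stressed positions): 3, 5, 7.
End Rule Leftmost: primary stress on the leftmost head = syllable 3.
Secondary stress on 5, 7: ta:g.ba:.ˈku:g.me:t.ˌka.ti.ˌki:.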